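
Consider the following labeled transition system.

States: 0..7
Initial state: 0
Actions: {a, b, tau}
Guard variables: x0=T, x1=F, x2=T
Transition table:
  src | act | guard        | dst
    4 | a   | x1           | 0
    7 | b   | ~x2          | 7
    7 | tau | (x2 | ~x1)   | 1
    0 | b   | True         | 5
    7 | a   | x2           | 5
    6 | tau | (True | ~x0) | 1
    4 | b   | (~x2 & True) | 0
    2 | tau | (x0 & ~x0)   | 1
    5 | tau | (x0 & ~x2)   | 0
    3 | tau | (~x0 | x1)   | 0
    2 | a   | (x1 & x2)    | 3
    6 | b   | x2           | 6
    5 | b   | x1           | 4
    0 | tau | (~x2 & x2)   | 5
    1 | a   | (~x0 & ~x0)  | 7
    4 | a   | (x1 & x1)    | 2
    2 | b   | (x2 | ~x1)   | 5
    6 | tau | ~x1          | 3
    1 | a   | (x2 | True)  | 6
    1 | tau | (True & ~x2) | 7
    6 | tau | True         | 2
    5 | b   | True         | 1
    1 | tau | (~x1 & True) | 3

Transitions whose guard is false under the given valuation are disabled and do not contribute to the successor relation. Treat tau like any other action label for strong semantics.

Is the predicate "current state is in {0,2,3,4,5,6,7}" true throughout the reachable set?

Answer: INVARIANT VIOLATED at state 1

Analysis:
Allowed set {0,2,3,4,5,6,7}
R = {0,1,2,3,5,6}
  0: ok
  1: outside
  2: ok
  3: ok
  5: ok
  6: ok
reach 1 via b·b — violates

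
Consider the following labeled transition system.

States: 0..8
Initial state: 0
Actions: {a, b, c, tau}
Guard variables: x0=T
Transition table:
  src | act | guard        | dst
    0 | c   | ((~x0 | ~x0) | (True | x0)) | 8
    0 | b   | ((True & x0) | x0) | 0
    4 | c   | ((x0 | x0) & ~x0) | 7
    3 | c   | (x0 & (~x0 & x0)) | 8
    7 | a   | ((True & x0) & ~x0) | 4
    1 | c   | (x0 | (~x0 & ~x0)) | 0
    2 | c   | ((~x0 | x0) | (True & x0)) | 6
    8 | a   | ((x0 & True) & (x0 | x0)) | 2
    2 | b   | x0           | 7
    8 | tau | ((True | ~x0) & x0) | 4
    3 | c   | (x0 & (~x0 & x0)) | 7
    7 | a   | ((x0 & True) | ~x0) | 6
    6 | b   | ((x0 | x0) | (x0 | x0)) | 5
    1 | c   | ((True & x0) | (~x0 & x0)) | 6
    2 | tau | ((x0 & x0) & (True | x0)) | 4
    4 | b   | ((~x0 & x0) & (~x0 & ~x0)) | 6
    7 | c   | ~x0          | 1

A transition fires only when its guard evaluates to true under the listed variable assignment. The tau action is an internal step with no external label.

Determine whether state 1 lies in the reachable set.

After dropping false guards: 11 live edges.
L0 = {0}
L1 = {8}  now seen {0,8}
L2 = {2,4}  now seen {0,2,4,8}
L3 = {6,7}  now seen {0,2,4,6,7,8}
L4 = {5}  now seen {0,2,4,5,6,7,8}
Reachable = {0,2,4,5,6,7,8}

Answer: UNREACHABLE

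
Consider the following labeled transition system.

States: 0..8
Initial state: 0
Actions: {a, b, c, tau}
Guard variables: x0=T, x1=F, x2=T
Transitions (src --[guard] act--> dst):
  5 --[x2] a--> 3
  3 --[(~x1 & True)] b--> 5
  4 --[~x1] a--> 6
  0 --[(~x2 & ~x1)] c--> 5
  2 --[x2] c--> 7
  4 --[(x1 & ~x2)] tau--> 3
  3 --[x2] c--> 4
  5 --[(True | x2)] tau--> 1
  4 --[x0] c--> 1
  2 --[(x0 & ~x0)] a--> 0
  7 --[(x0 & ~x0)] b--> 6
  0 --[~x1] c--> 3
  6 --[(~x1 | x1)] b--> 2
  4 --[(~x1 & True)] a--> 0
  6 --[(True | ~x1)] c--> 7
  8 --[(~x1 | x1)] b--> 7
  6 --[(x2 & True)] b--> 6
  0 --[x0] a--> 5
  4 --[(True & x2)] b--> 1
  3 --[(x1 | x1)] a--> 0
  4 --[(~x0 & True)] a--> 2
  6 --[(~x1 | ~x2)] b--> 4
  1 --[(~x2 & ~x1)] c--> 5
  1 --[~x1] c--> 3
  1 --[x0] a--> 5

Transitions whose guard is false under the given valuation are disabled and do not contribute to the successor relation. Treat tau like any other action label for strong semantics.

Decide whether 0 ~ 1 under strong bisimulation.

Compute ~ classes (split until stable):
  π0 = {{0,1,2,3,4,5,6,7,8}}
  π1 = {{0,1},{2},{3,6},{4},{5},{7},{8}}
  π2 = {{0,1},{2},{3},{4},{5},{6},{7},{8}}
stable after 3 split(s): 8 block(s)
[0]={0,1}  [1]={0,1}

Answer: BISIMILAR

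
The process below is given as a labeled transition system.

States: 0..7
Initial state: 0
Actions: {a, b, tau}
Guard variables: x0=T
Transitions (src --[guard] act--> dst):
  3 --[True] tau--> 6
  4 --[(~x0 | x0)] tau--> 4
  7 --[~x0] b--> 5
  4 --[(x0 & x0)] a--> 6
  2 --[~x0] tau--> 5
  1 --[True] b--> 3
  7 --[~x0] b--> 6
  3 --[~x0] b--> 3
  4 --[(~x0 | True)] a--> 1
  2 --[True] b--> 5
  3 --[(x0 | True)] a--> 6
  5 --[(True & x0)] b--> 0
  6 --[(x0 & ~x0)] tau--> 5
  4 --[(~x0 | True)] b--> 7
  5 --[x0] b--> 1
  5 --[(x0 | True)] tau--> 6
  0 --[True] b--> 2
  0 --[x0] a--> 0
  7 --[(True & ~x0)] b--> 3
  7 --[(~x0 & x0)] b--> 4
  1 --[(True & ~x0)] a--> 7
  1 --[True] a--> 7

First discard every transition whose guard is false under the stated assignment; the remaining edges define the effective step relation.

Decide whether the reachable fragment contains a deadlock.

Answer: DEADLOCK at state 6

Working:
Reach set: {0,1,2,3,5,6,7}
  0: a→0  b→2  [2 exit(s)]
  1: a→7  b→3  [2 exit(s)]
  2: b→5  [1 exit(s)]
  3: a→6  tau→6  [2 exit(s)]
  5: b→0  b→1  tau→6  [3 exit(s)]
  6: ∅  [STUCK]
  7: ∅  [STUCK]
Path to 6: b·b·tau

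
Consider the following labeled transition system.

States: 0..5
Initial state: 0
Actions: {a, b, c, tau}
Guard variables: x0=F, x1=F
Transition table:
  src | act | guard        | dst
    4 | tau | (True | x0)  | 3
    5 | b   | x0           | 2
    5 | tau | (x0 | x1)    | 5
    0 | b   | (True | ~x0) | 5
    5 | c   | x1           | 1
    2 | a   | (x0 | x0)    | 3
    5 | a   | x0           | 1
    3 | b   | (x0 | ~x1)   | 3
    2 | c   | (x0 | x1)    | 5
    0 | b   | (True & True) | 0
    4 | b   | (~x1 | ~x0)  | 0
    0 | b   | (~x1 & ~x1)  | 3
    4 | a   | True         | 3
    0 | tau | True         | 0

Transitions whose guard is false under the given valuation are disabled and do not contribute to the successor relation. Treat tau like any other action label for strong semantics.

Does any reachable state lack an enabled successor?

Answer: DEADLOCK at state 5

Analysis:
Reachable = {0,3,5}
  0: b→0  b→3  b→5  tau→0  [4 exit(s)]
  3: b→3  [1 exit(s)]
  5: ∅  [STUCK]
trace reaching 5: b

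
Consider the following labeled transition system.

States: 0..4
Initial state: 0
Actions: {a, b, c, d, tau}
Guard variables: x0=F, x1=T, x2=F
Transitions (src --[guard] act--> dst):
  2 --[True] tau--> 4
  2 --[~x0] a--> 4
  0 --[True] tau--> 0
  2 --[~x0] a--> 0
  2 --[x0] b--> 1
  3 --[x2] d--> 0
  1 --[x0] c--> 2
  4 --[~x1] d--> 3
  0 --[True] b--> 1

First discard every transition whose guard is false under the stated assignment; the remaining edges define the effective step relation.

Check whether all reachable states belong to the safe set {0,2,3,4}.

Answer: INVARIANT VIOLATED at state 1

Working:
Inv-set: {0,2,3,4}
Reach set: {0,1}
  0: ok
  1: VIOLATES
counterexample path to 1: b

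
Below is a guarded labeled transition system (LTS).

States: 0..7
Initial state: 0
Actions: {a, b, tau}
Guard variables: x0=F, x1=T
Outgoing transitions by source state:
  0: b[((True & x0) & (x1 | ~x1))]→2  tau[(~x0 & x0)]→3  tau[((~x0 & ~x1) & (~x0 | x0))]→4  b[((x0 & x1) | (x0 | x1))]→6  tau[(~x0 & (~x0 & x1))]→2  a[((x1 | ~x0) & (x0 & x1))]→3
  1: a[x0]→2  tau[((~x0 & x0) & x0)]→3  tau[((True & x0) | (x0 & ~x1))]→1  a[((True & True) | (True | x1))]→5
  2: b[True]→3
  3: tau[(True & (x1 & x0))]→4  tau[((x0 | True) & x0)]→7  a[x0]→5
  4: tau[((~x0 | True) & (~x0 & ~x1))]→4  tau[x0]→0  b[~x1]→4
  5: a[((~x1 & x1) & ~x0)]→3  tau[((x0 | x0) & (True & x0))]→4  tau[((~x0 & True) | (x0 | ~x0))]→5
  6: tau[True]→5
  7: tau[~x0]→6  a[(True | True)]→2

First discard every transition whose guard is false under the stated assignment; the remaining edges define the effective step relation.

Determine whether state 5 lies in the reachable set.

After dropping false guards: 8 live edges.
Layer 0: {0}
Layer 1: {2,6}  cumulative {0,2,6}
Layer 2: {3,5}  cumulative {0,2,3,5,6}
R = {0,2,3,5,6}
trace reaching 5: b·tau

Answer: REACHABLE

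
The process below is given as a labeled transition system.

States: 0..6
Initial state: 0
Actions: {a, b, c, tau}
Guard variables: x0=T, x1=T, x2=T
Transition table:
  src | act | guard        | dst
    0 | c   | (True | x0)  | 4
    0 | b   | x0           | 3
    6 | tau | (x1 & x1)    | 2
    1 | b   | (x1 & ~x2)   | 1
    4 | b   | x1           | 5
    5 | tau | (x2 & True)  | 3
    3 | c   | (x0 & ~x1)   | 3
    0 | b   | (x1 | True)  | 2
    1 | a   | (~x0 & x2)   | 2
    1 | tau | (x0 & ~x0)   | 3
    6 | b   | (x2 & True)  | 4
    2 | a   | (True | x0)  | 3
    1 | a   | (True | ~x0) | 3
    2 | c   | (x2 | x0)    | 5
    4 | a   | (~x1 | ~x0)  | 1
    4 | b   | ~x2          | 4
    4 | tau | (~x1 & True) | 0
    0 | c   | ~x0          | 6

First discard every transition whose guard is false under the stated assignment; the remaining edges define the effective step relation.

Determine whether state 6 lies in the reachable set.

Guard filter leaves 10 enabled edge(s).
L0 = {0}
L1 = {2,3,4}  cumulative {0,2,3,4}
L2 = {5}  cumulative {0,2,3,4,5}
R = {0,2,3,4,5}

Answer: UNREACHABLE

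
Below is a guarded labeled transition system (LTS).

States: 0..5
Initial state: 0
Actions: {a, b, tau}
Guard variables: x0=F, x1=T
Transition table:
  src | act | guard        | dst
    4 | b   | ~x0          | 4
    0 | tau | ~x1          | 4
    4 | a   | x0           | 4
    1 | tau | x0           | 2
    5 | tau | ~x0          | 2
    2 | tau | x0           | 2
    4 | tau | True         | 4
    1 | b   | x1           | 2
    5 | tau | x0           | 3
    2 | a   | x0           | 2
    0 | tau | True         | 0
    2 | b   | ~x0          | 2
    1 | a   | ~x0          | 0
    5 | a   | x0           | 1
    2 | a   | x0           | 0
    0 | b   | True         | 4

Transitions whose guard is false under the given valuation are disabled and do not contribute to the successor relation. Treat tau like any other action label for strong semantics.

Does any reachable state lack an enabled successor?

Answer: DEADLOCK-FREE

Trace:
Reachable = {0,4}
  0: b→4  tau→0  [deg 2]
  4: b→4  tau→4  [deg 2]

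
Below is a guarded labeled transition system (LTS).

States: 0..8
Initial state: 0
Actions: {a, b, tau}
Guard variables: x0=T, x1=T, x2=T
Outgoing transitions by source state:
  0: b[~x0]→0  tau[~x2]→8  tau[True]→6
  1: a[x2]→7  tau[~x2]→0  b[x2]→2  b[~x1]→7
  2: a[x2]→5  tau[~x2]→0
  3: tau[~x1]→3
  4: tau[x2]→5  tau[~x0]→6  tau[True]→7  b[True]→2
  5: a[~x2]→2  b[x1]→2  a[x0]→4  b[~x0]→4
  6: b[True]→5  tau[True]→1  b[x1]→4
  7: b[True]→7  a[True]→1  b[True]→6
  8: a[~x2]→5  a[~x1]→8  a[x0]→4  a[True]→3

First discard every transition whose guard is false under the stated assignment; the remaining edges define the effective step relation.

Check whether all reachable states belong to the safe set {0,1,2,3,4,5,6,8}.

Answer: INVARIANT VIOLATED at state 7

Analysis:
Allowed set {0,1,2,3,4,5,6,8}
R = {0,1,2,4,5,6,7}
  0: ✓
  1: ✓
  2: ✓
  4: ✓
  5: ✓
  6: ✓
  7: outside
witness against invariant: tau·b·tau → 7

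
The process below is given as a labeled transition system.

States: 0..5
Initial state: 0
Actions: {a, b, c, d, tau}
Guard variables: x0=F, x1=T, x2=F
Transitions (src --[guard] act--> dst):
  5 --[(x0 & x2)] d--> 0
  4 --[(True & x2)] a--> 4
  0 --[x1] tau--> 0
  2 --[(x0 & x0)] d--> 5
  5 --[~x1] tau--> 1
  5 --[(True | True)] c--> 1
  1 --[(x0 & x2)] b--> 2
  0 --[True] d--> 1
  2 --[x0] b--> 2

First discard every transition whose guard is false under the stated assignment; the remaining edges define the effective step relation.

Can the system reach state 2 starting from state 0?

Guard filter leaves 3 enabled edge(s).
L0 = {0}
L1 = {1}  cumulative {0,1}
R = {0,1}

Answer: UNREACHABLE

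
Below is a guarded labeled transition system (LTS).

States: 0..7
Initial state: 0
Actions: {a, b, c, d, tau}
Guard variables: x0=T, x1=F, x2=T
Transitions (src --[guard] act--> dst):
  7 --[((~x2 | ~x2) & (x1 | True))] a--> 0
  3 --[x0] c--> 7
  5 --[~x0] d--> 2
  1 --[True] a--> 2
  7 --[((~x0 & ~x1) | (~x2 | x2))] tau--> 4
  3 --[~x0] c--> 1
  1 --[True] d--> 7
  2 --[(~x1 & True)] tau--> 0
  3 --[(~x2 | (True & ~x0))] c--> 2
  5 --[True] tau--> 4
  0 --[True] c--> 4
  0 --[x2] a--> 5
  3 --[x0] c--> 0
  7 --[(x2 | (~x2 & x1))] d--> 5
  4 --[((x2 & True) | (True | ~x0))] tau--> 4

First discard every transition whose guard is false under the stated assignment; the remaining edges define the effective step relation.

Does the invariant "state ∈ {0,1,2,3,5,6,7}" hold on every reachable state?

Answer: INVARIANT VIOLATED at state 4

Trace:
Allowed set {0,1,2,3,5,6,7}
Reachable = {0,4,5}
  0: safe
  4: VIOLATES
  5: safe
counterexample path to 4: c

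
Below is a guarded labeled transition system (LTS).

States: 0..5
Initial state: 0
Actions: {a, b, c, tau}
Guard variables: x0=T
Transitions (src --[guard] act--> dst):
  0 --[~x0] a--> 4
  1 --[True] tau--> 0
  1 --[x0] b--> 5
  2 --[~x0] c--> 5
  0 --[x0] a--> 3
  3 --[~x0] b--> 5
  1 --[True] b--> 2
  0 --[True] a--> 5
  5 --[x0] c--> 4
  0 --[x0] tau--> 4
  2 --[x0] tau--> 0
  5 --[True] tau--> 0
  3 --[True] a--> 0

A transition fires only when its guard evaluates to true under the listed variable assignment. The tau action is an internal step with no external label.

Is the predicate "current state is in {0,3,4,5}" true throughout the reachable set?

Answer: INVARIANT HOLDS

Working:
Inv-set: {0,3,4,5}
Reachable = {0,3,4,5}
  0: ✓
  3: ✓
  4: ✓
  5: ✓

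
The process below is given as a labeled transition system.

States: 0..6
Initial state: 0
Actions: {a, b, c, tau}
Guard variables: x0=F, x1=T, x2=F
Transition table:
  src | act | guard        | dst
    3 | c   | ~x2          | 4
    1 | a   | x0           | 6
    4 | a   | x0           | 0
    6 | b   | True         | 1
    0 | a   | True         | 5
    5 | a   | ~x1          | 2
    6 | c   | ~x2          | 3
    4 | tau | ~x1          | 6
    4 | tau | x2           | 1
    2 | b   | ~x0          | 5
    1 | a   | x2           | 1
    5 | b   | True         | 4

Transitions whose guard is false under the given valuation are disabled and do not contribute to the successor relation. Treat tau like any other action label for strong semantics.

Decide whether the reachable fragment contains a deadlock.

Reachable = {0,4,5}
  0: a→5  [1 exit(s)]
  4: ∅  [deadlock]
  5: b→4  [1 exit(s)]
witness 4: a·b

Answer: DEADLOCK at state 4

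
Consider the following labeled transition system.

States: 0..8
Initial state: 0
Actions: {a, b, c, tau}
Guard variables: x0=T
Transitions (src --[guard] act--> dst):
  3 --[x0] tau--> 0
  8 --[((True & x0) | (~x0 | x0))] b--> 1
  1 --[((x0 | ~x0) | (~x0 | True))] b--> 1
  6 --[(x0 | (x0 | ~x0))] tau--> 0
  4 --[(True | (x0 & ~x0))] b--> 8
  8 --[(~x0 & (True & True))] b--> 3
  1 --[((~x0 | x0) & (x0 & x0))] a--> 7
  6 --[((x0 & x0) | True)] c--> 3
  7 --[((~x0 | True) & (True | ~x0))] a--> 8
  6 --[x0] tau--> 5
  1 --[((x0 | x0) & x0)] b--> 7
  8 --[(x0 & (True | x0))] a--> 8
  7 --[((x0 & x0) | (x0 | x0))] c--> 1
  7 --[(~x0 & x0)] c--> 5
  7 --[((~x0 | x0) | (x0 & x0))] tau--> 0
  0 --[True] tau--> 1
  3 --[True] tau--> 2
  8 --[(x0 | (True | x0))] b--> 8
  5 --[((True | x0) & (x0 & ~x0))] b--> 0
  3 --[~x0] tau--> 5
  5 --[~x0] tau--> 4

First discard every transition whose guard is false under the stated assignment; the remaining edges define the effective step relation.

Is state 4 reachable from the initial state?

Answer: UNREACHABLE

Trace:
16 transition(s) survive guard evaluation.
depth 0: {0}
depth 1: {1}  cumulative {0,1}
depth 2: {7}  cumulative {0,1,7}
depth 3: {8}  cumulative {0,1,7,8}
R = {0,1,7,8}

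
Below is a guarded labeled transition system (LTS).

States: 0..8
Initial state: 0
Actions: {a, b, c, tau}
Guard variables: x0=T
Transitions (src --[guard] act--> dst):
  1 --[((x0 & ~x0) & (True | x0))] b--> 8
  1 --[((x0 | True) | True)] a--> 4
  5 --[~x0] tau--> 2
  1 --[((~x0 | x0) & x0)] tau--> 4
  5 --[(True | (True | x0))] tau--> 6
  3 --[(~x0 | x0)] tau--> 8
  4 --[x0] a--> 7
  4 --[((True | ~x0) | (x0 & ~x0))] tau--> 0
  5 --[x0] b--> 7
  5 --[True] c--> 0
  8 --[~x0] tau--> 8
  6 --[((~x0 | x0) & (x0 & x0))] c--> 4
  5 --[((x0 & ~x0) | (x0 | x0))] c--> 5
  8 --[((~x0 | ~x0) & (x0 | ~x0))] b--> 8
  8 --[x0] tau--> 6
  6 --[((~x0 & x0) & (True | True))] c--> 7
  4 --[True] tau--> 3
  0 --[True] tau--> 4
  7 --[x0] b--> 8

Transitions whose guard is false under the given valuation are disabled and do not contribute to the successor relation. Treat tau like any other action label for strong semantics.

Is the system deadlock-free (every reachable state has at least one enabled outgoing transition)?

Answer: DEADLOCK-FREE

Working:
Reachable = {0,3,4,6,7,8}
  0: tau→4  [1 exit(s)]
  3: tau→8  [1 exit(s)]
  4: a→7  tau→0  tau→3  [3 exit(s)]
  6: c→4  [1 exit(s)]
  7: b→8  [1 exit(s)]
  8: tau→6  [1 exit(s)]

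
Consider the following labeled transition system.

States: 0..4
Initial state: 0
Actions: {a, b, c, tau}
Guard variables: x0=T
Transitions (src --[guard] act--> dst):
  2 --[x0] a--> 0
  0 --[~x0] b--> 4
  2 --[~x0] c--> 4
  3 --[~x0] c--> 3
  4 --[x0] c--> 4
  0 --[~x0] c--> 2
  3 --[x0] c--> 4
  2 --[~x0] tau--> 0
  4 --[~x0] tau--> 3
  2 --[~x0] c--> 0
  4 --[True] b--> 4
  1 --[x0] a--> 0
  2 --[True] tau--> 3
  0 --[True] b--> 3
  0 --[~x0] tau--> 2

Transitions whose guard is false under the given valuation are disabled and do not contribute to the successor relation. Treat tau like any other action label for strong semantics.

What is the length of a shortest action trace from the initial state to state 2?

Answer: UNREACHABLE

Trace:
Breadth-first toward 2:
  L0 = {0}
  L1 = {3}
  L2 = {4}
2 never appears.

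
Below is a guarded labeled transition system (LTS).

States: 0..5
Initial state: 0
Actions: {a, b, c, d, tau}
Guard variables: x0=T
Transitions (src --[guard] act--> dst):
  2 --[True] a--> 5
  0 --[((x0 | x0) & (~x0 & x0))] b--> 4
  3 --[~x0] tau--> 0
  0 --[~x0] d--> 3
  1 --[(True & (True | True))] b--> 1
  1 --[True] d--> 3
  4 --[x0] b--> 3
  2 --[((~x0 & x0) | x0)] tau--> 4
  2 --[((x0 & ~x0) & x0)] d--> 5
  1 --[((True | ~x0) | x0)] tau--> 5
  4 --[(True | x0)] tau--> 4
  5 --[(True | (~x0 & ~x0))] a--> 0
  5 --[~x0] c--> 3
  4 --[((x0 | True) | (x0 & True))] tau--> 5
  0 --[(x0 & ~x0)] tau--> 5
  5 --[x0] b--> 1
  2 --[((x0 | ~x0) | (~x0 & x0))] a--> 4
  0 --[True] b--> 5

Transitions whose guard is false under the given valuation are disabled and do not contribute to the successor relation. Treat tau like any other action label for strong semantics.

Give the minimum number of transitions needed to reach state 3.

Answer: 3

Analysis:
Breadth-first toward 3:
  Layer 0: {0}
  Layer 1: {5}
  Layer 2: {1}
  Layer 3: {3}
depth(3)=3, e.g. b·b·d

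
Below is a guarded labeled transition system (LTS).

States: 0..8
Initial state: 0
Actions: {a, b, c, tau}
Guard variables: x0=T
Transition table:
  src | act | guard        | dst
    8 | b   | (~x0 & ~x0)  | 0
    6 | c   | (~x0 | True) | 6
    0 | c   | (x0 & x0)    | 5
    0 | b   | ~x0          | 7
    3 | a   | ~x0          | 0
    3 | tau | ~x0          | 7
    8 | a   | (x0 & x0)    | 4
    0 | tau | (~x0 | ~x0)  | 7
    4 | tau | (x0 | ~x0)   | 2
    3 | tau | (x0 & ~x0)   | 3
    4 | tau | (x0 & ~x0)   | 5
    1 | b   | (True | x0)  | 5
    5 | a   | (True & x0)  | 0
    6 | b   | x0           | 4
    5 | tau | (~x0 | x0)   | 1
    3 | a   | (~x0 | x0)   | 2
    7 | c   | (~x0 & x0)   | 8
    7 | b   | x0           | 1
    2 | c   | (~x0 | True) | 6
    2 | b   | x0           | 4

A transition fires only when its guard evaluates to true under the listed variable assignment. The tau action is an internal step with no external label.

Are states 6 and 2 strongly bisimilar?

Answer: BISIMILAR

Trace:
Refine partition for ~:
  P[0] = {{0,1,2,3,4,5,6,7,8}}
  P[1] = {{0},{1,7},{2,6},{3,8},{4},{5}}
  P[2] = {{0},{1},{2,6},{3},{4},{5},{7},{8}}
Fixed point at round 3; 8 class(es).
class of 6: {2,6}; class of 2: {2,6}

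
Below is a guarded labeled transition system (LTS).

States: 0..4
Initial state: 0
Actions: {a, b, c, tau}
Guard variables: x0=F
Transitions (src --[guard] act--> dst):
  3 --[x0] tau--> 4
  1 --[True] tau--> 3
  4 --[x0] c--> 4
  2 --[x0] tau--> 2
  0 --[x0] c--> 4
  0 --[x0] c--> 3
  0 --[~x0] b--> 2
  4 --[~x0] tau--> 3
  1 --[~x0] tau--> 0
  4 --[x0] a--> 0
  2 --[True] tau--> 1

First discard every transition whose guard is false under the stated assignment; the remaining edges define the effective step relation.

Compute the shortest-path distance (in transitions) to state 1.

BFS to 1:
  L0 = {0}
  L1 = {2}
  L2 = {1}
depth(1)=2, e.g. b·tau

Answer: 2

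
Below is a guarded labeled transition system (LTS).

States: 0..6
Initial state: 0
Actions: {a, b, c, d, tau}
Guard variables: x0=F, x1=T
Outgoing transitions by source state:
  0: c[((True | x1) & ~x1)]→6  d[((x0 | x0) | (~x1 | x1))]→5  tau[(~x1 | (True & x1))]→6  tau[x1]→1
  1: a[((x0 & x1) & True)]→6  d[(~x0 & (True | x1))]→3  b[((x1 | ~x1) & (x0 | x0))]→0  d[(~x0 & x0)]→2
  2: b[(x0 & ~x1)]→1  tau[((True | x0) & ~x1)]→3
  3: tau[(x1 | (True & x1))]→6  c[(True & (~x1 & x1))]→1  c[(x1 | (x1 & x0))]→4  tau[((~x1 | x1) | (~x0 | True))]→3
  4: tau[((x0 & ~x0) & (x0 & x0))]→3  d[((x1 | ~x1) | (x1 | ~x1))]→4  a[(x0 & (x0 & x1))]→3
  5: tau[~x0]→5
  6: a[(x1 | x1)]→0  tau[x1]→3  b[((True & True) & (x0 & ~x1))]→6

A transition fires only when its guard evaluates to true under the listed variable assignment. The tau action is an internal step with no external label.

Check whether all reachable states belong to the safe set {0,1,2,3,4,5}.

Answer: INVARIANT VIOLATED at state 6

Trace:
Safe = {0,1,2,3,4,5}
R = {0,1,3,4,5,6}
  0: ok
  1: ok
  3: ok
  4: ok
  5: ok
  6: ✗ unsafe
reach 6 via tau — violates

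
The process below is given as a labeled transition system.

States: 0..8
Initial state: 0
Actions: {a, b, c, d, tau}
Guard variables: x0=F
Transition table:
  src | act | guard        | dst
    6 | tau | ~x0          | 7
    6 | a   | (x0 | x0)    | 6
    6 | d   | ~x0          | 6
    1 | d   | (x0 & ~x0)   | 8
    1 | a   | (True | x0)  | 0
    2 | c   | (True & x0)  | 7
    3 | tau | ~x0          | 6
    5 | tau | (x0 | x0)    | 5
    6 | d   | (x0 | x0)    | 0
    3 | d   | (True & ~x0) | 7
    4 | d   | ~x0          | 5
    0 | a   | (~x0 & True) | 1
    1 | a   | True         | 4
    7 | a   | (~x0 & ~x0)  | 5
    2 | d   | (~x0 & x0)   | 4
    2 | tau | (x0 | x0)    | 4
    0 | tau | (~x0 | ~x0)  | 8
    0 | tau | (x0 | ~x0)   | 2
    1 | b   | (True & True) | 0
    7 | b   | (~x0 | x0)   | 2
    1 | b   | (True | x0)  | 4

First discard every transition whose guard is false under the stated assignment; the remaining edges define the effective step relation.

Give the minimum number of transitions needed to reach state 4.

Answer: 2

Trace:
BFS to 4:
  Layer 0: {0}
  Layer 1: {1,2,8}
  Layer 2: {4}
first hit 4 at d=2 via a·a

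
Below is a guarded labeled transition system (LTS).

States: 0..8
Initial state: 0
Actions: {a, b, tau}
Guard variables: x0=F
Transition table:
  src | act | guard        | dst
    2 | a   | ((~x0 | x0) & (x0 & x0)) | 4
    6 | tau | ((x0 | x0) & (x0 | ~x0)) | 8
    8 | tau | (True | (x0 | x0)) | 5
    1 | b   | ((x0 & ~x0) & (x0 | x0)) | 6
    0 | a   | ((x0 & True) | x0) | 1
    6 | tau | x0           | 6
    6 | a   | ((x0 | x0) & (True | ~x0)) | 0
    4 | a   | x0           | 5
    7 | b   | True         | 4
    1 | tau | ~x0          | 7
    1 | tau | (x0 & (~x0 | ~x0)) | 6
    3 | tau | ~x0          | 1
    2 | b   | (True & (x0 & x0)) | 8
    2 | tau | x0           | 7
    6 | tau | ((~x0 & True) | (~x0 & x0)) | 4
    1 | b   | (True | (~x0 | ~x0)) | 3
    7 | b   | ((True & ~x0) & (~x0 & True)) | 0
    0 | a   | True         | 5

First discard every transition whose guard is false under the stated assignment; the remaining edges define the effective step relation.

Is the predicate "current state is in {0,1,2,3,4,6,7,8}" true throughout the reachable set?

Answer: INVARIANT VIOLATED at state 5

Working:
Allowed set {0,1,2,3,4,6,7,8}
R = {0,5}
  0: ok
  5: outside
witness against invariant: a → 5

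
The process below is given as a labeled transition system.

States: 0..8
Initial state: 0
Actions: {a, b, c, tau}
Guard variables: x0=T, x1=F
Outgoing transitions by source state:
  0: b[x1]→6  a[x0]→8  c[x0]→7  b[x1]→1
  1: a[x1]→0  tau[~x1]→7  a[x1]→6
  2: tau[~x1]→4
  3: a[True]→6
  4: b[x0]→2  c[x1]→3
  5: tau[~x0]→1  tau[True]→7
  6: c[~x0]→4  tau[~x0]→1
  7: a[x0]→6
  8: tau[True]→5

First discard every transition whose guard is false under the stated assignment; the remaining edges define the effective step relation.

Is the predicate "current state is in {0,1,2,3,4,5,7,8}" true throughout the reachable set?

Allowed set {0,1,2,3,4,5,7,8}
Reach set: {0,5,6,7,8}
  0: ✓
  5: ✓
  6: VIOLATES
  7: ✓
  8: ✓
reach 6 via c·a — violates

Answer: INVARIANT VIOLATED at state 6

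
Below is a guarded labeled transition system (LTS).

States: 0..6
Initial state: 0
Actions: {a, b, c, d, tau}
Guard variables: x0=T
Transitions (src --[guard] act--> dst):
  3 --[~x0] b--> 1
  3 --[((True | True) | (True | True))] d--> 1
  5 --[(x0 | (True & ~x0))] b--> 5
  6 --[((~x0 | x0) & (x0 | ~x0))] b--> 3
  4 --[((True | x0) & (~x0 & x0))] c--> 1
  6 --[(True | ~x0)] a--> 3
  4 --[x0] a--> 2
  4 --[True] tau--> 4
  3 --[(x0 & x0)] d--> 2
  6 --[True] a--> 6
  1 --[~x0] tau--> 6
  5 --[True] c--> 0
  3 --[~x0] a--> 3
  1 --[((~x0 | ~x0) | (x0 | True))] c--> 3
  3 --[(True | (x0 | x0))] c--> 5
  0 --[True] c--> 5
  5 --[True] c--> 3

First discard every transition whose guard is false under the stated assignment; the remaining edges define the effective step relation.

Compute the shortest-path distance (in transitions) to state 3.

Answer: 2

Trace:
BFS to 3:
  depth 0: {0}
  depth 1: {5}
  depth 2: {3}
depth(3)=2, e.g. c·c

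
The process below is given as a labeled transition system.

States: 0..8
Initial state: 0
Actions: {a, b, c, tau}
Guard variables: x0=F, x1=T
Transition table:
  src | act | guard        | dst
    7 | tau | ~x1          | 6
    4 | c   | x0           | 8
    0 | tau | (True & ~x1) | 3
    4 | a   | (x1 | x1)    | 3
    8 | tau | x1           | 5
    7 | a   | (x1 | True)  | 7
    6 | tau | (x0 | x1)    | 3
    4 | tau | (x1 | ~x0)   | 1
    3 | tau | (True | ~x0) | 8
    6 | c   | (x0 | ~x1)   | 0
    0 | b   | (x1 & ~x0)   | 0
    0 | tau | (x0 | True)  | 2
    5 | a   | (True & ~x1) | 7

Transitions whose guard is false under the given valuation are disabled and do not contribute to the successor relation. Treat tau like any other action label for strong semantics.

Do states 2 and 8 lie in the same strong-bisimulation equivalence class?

Compute ~ classes (split until stable):
  round 0: {{0,1,2,3,4,5,6,7,8}}
  round 1: {{0},{1,2,5},{3,6,8},{4},{7}}
  round 2: {{0},{1,2,5},{3,6},{4},{7},{8}}
  round 3: {{0},{1,2,5},{3},{4},{6},{7},{8}}
Fixed point at round 4; 7 class(es).
2∈{1,2,5}, 8∈{8}

Answer: NOT BISIMILAR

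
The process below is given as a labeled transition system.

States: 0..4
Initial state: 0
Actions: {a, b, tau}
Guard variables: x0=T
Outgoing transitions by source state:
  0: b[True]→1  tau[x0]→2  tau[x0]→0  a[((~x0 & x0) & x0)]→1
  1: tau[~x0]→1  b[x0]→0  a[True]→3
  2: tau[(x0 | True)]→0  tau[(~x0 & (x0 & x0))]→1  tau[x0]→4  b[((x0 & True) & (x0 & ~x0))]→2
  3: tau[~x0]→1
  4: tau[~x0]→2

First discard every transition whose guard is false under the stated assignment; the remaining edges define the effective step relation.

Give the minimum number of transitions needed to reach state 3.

Answer: 2

Trace:
Breadth-first toward 3:
  L0 = {0}
  L1 = {1,2}
  L2 = {3,4}
3 enters at depth 2; path b·a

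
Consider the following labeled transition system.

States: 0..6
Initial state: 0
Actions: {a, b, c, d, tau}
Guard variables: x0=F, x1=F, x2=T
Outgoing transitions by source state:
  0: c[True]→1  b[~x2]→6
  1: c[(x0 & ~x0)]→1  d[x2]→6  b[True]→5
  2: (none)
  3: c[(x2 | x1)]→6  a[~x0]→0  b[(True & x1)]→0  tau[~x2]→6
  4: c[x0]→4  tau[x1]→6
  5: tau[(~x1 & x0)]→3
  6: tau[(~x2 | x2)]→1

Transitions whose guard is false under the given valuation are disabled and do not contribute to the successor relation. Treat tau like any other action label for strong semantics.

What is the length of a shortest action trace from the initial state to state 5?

Answer: 2

Trace:
Layered search for 5:
  depth 0: {0}
  depth 1: {1}
  depth 2: {5,6}
depth(5)=2, e.g. c·b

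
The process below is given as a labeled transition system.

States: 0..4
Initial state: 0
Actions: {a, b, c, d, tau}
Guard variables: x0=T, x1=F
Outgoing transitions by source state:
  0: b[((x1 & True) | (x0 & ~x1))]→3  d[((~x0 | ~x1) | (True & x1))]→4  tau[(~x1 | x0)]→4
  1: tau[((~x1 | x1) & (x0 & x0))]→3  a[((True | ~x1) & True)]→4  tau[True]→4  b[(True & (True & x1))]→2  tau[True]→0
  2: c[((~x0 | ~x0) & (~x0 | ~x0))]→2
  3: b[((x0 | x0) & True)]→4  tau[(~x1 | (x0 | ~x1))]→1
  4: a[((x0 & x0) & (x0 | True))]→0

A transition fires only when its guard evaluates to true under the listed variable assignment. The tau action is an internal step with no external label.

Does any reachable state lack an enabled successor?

Answer: DEADLOCK-FREE

Working:
R = {0,1,3,4}
  0: b→3  d→4  tau→4  [3 out]
  1: a→4  tau→0  tau→3  tau→4  [4 out]
  3: b→4  tau→1  [2 out]
  4: a→0  [1 out]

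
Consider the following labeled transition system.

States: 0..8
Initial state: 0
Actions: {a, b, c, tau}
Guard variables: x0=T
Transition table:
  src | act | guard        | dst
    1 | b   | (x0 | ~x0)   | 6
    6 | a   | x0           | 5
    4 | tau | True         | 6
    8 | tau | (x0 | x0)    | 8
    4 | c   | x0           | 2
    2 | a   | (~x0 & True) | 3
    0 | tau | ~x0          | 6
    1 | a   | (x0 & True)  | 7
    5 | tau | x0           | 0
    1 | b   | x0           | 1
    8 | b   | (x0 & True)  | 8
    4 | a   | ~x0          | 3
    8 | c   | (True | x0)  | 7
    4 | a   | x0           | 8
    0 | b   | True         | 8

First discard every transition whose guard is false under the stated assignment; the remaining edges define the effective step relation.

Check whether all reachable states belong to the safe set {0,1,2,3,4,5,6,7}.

Safe = {0,1,2,3,4,5,6,7}
Reachable = {0,7,8}
  0: ok
  7: ok
  8: outside
counterexample path to 8: b

Answer: INVARIANT VIOLATED at state 8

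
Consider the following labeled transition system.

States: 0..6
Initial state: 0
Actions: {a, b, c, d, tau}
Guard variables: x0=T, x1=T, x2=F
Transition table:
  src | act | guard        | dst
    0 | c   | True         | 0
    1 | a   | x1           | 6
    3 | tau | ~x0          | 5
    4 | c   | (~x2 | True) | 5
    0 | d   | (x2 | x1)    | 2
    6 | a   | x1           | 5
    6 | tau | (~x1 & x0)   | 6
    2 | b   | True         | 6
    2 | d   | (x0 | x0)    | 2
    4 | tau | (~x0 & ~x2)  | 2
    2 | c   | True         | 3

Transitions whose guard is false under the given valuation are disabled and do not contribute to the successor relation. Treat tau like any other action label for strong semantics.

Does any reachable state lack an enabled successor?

Answer: DEADLOCK at state 3

Trace:
Reach set: {0,2,3,5,6}
  0: c→0  d→2  [deg 2]
  2: b→6  c→3  d→2  [deg 3]
  3: ∅  [STUCK]
  5: ∅  [STUCK]
  6: a→5  [deg 1]
trace reaching 3: d·c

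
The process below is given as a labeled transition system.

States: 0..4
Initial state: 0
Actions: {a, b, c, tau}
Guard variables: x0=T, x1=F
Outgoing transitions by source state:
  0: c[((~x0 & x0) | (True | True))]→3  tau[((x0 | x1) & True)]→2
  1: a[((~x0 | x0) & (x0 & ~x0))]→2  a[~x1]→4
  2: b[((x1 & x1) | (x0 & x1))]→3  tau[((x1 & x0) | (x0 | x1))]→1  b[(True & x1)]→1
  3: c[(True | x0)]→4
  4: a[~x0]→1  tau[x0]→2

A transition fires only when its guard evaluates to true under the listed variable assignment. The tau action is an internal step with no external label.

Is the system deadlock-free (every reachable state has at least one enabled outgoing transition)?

Answer: DEADLOCK-FREE

Analysis:
Reach set: {0,1,2,3,4}
  0: c→3  tau→2  [2 exit(s)]
  1: a→4  [1 exit(s)]
  2: tau→1  [1 exit(s)]
  3: c→4  [1 exit(s)]
  4: tau→2  [1 exit(s)]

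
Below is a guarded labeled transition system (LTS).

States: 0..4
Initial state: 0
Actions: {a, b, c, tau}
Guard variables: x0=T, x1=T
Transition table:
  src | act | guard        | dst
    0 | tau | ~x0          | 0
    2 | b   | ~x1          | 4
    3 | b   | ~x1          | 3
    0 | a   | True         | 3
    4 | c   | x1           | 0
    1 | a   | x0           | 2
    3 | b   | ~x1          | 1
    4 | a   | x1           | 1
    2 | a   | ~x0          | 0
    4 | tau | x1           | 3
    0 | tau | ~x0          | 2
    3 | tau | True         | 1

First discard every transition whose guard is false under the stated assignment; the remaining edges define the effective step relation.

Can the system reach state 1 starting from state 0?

Answer: REACHABLE

Analysis:
Guard filter leaves 6 enabled edge(s).
L0 = {0}
L1 = {3}  now seen {0,3}
L2 = {1}  now seen {0,1,3}
L3 = {2}  now seen {0,1,2,3}
R = {0,1,2,3}
Path to 1: a·tau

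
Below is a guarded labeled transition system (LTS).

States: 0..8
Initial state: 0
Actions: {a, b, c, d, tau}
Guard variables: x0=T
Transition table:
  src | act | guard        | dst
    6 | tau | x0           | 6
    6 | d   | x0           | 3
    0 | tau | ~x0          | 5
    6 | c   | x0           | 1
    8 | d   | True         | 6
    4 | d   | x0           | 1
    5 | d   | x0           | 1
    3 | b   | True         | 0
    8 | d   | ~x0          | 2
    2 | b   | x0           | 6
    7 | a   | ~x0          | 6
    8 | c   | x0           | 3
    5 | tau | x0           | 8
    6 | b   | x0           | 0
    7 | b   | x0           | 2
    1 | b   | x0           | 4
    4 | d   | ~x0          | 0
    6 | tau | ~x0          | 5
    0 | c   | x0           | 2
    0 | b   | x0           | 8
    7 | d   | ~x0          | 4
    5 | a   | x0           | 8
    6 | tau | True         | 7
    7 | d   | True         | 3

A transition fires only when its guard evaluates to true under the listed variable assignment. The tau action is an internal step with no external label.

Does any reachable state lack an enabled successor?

R = {0,1,2,3,4,6,7,8}
  0: b→8  c→2  [2 exit(s)]
  1: b→4  [1 exit(s)]
  2: b→6  [1 exit(s)]
  3: b→0  [1 exit(s)]
  4: d→1  [1 exit(s)]
  6: b→0  c→1  d→3  tau→6  tau→7  [5 exit(s)]
  7: b→2  d→3  [2 exit(s)]
  8: c→3  d→6  [2 exit(s)]

Answer: DEADLOCK-FREE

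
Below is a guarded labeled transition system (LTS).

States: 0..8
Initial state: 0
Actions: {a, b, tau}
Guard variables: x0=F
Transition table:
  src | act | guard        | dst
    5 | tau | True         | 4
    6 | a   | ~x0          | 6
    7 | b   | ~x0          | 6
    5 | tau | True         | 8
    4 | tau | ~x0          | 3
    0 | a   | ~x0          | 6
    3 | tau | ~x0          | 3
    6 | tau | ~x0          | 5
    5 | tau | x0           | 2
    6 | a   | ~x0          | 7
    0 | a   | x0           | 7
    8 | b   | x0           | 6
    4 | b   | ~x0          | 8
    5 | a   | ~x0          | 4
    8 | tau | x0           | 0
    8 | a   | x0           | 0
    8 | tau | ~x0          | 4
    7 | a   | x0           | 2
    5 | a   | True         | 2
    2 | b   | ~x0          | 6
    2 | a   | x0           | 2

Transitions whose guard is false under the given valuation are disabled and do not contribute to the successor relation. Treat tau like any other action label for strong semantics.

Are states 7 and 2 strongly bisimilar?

Answer: BISIMILAR

Trace:
Compute ~ classes (split until stable):
  π0 = {{0,1,2,3,4,5,6,7,8}}
  π1 = {{0},{1},{2,7},{3,8},{4},{5,6}}
  π2 = {{0},{1},{2,7},{3},{4},{5},{6},{8}}
stable after 3 split(s): 8 block(s)
7∈{2,7}, 2∈{2,7}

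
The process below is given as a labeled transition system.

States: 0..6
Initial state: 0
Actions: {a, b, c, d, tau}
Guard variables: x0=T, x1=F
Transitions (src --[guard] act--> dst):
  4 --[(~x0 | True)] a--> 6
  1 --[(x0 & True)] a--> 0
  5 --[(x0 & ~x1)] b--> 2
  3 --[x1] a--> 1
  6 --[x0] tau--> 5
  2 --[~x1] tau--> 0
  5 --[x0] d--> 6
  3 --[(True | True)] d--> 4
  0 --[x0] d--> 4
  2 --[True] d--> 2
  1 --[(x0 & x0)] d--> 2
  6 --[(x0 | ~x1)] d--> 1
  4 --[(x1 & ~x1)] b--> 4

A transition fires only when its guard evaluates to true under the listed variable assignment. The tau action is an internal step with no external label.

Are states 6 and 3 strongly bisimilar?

Answer: NOT BISIMILAR

Trace:
Bisimulation quotient by refinement:
  π0 = {{0,1,2,3,4,5,6}}
  π1 = {{0,3},{1},{2,6},{4},{5}}
  π2 = {{0,3},{1},{2},{4},{5},{6}}
6 equivalence class(es) (converged in 3)
6∈{6}, 3∈{0,3}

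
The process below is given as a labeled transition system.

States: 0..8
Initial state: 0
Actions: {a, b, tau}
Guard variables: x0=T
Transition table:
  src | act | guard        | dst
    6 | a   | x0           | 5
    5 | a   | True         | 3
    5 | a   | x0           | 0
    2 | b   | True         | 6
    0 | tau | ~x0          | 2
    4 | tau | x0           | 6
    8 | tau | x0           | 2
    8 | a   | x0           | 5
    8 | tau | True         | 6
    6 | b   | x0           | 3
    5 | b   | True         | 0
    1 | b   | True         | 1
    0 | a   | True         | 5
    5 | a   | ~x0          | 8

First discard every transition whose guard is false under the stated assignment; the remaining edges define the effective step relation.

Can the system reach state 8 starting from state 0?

Answer: UNREACHABLE

Analysis:
After dropping false guards: 12 live edges.
depth 0: {0}
depth 1: {5}  now seen {0,5}
depth 2: {3}  now seen {0,3,5}
R = {0,3,5}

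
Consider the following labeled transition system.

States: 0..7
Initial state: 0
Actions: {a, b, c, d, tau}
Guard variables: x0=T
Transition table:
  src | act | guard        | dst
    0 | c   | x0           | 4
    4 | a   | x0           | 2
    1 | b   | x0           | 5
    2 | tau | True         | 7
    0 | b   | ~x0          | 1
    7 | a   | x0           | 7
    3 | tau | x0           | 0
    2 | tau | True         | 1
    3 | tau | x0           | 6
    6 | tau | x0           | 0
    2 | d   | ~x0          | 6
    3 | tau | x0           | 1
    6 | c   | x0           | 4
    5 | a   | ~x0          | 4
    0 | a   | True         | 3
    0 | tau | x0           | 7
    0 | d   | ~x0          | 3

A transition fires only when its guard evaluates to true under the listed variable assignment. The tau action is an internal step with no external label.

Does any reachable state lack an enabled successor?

R = {0,1,2,3,4,5,6,7}
  0: a→3  c→4  tau→7  [3 out]
  1: b→5  [1 out]
  2: tau→1  tau→7  [2 out]
  3: tau→0  tau→1  tau→6  [3 out]
  4: a→2  [1 out]
  5: ∅  [no exit]
  6: c→4  tau→0  [2 out]
  7: a→7  [1 out]
witness 5: a·tau·b

Answer: DEADLOCK at state 5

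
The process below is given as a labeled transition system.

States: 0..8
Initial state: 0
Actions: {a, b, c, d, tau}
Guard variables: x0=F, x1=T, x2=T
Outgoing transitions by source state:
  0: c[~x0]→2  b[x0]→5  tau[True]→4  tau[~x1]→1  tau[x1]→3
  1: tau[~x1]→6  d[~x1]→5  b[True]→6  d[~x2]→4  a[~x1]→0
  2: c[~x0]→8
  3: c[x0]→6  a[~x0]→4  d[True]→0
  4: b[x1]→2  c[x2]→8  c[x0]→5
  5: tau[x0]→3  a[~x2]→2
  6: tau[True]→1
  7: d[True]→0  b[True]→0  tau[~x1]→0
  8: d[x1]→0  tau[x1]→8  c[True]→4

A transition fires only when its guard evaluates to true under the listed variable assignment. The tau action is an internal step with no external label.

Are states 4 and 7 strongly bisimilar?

Refine partition for ~:
  π0 = {{0,1,2,3,4,5,6,7,8}}
  π1 = {{0},{1},{2},{3},{4},{5},{6},{7},{8}}
9 equivalence class(es) (converged in 2)
4∈{4}, 7∈{7}

Answer: NOT BISIMILAR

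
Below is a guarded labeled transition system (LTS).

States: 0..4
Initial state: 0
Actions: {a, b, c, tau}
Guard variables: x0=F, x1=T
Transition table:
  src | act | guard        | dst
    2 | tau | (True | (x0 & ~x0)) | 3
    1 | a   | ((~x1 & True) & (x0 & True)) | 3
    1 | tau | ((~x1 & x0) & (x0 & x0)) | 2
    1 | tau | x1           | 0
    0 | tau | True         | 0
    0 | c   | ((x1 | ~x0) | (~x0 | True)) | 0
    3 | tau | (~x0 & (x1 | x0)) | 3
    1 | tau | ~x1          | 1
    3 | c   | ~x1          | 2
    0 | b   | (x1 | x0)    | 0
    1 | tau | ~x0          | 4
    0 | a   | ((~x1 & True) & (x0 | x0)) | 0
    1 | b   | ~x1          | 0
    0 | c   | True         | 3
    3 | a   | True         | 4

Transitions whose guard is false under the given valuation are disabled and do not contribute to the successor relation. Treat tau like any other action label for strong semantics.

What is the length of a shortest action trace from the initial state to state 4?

BFS to 4:
  L0 = {0}
  L1 = {3}
  L2 = {4}
depth(4)=2, e.g. c·a

Answer: 2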